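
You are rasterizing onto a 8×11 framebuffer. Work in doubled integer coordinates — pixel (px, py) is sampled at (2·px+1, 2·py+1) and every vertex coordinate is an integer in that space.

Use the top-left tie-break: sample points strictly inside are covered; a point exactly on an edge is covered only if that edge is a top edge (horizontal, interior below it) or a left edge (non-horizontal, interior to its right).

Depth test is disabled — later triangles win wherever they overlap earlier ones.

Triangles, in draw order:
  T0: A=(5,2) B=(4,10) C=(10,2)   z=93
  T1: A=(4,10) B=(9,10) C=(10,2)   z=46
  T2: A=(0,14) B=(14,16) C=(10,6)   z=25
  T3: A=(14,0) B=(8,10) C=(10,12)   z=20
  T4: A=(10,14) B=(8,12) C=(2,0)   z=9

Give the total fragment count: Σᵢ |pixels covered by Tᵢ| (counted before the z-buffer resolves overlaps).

T0:
  2·area = 40  (B↔C swapped to make it positive)
  edge (5, 2)→(10, 2): d=(5,0) top-left  bias=+0
  edge (10, 2)→(4, 10): d=(-6,8) right/bottom  bias=-1
  edge (4, 10)→(5, 2): d=(1,-8) top-left  bias=+0
    (2,1)@(5, 3): e=[5,34,1] → X
    (3,1)@(7, 3): e=[5,18,17] → X
    (4,1)@(9, 3): e=[5,2,33] → X
    (5,1)@(11, 3): e=[5,-14,49] → .
    (2,2)@(5, 5): e=[15,22,3] → X
    (4,2)@(9, 5): e=[15,-10,35] → .
    (2,3)@(5, 7): e=[25,10,5] → X
    (3,3)@(7, 7): e=[25,-6,21] → .
    (2,4)@(5, 9): e=[35,-2,7] → .
  covered (6 px):
    . . . . . . . .
    . . X X X . . .
    . . X X . . . .
    . . X . . . . .
    . . . . . . . .
    . . . . . . . .
    . . . . . . . .
    . . . . . . . .
    . . . . . . . .
    . . . . . . . .
    . . . . . . . .
T1:
  2·area = 40  (B↔C swapped to make it positive)
  edge (4, 10)→(10, 2): d=(6,-8) top-left  bias=+0
  edge (10, 2)→(9, 10): d=(-1,8) right/bottom  bias=-1
  edge (9, 10)→(4, 10): d=(-5,0) right/bottom  bias=-1
    (4,2)@(9, 5): e=[10,5,25] → X
    (5,2)@(11, 5): e=[26,-11,25] → .
    (3,3)@(7, 7): e=[6,19,15] → X
    (5,3)@(11, 7): e=[38,-13,15] → .
    (2,4)@(5, 9): e=[2,33,5] → X
    (5,4)@(11, 9): e=[50,-15,5] → .
    (2,5)@(5, 11): e=[14,31,-5] → .
    (3,5)@(7, 11): e=[30,15,-5] → .
    (4,5)@(9, 11): e=[46,-1,-5] → .
  covered (6 px):
    . . . . . . . .
    . . . . . . . .
    . . . . X . . .
    . . . X X . . .
    . . X X X . . .
    . . . . . . . .
    . . . . . . . .
    . . . . . . . .
    . . . . . . . .
    . . . . . . . .
    . . . . . . . .
T2:
  2·area = 132  (B↔C swapped to make it positive)
  edge (0, 14)→(10, 6): d=(10,-8) top-left  bias=+0
  edge (10, 6)→(14, 16): d=(4,10) right/bottom  bias=-1
  edge (14, 16)→(0, 14): d=(-14,-2) top-left  bias=+0
    (4,3)@(9, 7): e=[2,14,116] → X
    (5,3)@(11, 7): e=[18,-6,120] → .
    (3,4)@(7, 9): e=[6,42,84] → X
    (5,4)@(11, 9): e=[38,2,92] → X
    (6,4)@(13, 9): e=[54,-18,96] → .
    (2,5)@(5, 11): e=[10,70,52] → X
    (6,5)@(13, 11): e=[74,-10,68] → .
    (1,6)@(3, 13): e=[14,98,20] → X
    (6,6)@(13, 13): e=[94,-2,40] → .
    (1,7)@(3, 15): e=[34,106,-8] → .
    (2,7)@(5, 15): e=[50,86,-4] → .
    (3,7)@(7, 15): e=[66,66,0] → X  [on edge]
  covered (17 px):
    . . . . . . . .
    . . . . . . . .
    . . . . . . . .
    . . . . X . . .
    . . . X X X . .
    . . X X X X . .
    . X X X X X . .
    . . . X X X X .
    . . . . . . . .
    . . . . . . . .
    . . . . . . . .
T3:
  2·area = 32  (B↔C swapped to make it positive)
  edge (14, 0)→(10, 12): d=(-4,12) right/bottom  bias=-1
  edge (10, 12)→(8, 10): d=(-2,-2) top-left  bias=+0
  edge (8, 10)→(14, 0): d=(6,-10) top-left  bias=+0
    (0,1)@(1, 3): e=[144,0,-112] → .  [on edge]
    (6,1)@(13, 3): e=[0,24,8] → .  [on edge]
    (1,2)@(3, 5): e=[112,0,-80] → .  [on edge]
    (5,2)@(11, 5): e=[16,16,0] → X  [on edge]
    (6,2)@(13, 5): e=[-8,20,20] → .
    (2,3)@(5, 7): e=[80,0,-48] → .  [on edge]
    (5,3)@(11, 7): e=[8,12,12] → X
    (6,3)@(13, 7): e=[-16,16,32] → .
    (3,4)@(7, 9): e=[48,0,-16] → .  [on edge]
    (4,4)@(9, 9): e=[24,4,4] → X
    (5,4)@(11, 9): e=[0,8,24] → .  [on edge]
    (4,5)@(9, 11): e=[16,0,16] → X  [on edge]
    (5,6)@(11, 13): e=[-16,0,48] → .  [on edge]
    (2,7)@(5, 15): e=[48,-16,0] → .  [on edge]
    (4,7)@(9, 15): e=[0,-8,40] → .  [on edge]
    (6,7)@(13, 15): e=[-48,0,80] → .  [on edge]
    (7,8)@(15, 17): e=[-80,0,112] → .  [on edge]
    (3,10)@(7, 21): e=[0,-24,56] → .  [on edge]
  covered (4 px):
    . . . . . . . .
    . . . . . . . .
    . . . . . X . .
    . . . . . X . .
    . . . . X . . .
    . . . . X . . .
    . . . . . . . .
    . . . . . . . .
    . . . . . . . .
    . . . . . . . .
    . . . . . . . .
T4:
  2·area = 12
  edge (10, 14)→(8, 12): d=(-2,-2) top-left  bias=+0
  edge (8, 12)→(2, 0): d=(-6,-12) top-left  bias=+0
  edge (2, 0)→(10, 14): d=(8,14) right/bottom  bias=-1
    (0,2)@(1, 5): e=[0,-42,54] → .  [on edge]
    (1,3)@(3, 7): e=[0,-30,42] → .  [on edge]
    (2,4)@(5, 9): e=[0,-18,30] → .  [on edge]
    (3,4)@(7, 9): e=[4,6,2] → X
    (4,4)@(9, 9): e=[8,30,-26] → .
    (3,5)@(7, 11): e=[0,-6,18] → .  [on edge]
    (4,6)@(9, 13): e=[0,6,6] → X  [on edge]
    (5,6)@(11, 13): e=[4,30,-22] → .
    (4,7)@(9, 15): e=[-4,-6,22] → .
    (5,7)@(11, 15): e=[0,18,-6] → .  [on edge]
    (6,8)@(13, 17): e=[0,30,-18] → .  [on edge]
    (7,9)@(15, 19): e=[0,42,-30] → .  [on edge]
  covered (2 px):
    . . . . . . . .
    . . . . . . . .
    . . . . . . . .
    . . . . . . . .
    . . . X . . . .
    . . . . . . . .
    . . . . X . . .
    . . . . . . . .
    . . . . . . . .
    . . . . . . . .
    . . . . . . . .

Result: 35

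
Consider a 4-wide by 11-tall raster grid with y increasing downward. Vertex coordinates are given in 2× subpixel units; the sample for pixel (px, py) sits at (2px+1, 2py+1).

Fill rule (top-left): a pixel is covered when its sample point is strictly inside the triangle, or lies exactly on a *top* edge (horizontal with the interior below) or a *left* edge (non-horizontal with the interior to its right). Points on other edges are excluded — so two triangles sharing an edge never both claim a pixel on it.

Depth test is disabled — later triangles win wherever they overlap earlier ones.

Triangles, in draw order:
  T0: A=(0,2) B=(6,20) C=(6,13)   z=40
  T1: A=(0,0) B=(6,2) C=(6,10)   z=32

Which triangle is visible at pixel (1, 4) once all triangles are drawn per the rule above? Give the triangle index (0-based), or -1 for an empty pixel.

T0:
  2·area = 42  (B↔C swapped to make it positive)
  edge (0, 2)→(6, 13): d=(6,11) right/bottom  bias=-1
  edge (6, 13)→(6, 20): d=(0,7) right/bottom  bias=-1
  edge (6, 20)→(0, 2): d=(-6,-18) top-left  bias=+0
    (0,2)@(1, 5): e=[7,35,0] → X  [on edge]
    (1,2)@(3, 5): e=[-15,21,36] → .
    (0,3)@(1, 7): e=[19,35,-12] → .
    (1,4)@(3, 9): e=[9,21,12] → X
    (2,4)@(5, 9): e=[-13,7,48] → .
    (1,5)@(3, 11): e=[21,21,0] → X  [on edge]
    (2,5)@(5, 11): e=[-1,7,36] → .
    (1,6)@(3, 13): e=[33,21,-12] → .
    (2,6)@(5, 13): e=[11,7,24] → X
    (3,6)@(7, 13): e=[-11,-7,60] → .
    (2,7)@(5, 15): e=[23,7,12] → X
    (3,7)@(7, 15): e=[1,-7,48] → .
    (2,8)@(5, 17): e=[35,7,0] → X  [on edge]
  covered (6 px):
    . . . .
    . . . .
    X . . .
    . . . .
    . X . .
    . X . .
    . . X .
    . . X .
    . . X .
    . . . .
    . . . .
T1:
  2·area = 48
  edge (0, 0)→(6, 2): d=(6,2) right/bottom  bias=-1
  edge (6, 2)→(6, 10): d=(0,8) right/bottom  bias=-1
  edge (6, 10)→(0, 0): d=(-6,-10) top-left  bias=+0
    (0,0)@(1, 1): e=[4,40,4] → X
    (1,0)@(3, 1): e=[0,24,24] → .  [on edge]
    (0,1)@(1, 3): e=[16,40,-8] → .
    (1,1)@(3, 3): e=[12,24,12] → X
    (2,1)@(5, 3): e=[8,8,32] → X
    (3,1)@(7, 3): e=[4,-8,52] → .
    (1,2)@(3, 5): e=[24,24,0] → X  [on edge]
    (3,2)@(7, 5): e=[16,-8,40] → .
    (1,3)@(3, 7): e=[36,24,-12] → .
    (2,3)@(5, 7): e=[32,8,8] → X
    (3,3)@(7, 7): e=[28,-8,28] → .
    (2,4)@(5, 9): e=[44,8,-4] → .
  covered (6 px):
    X . . .
    . X X .
    . X X .
    . . X .
    . . . .
    . . . .
    . . . .
    . . . .
    . . . .
    . . . .
    . . . .

Z-buffer (winner per pixel, '.' = empty):
  1 . . .
  . 1 1 .
  0 1 1 .
  . . 1 .
  . 0 . .
  . 0 . .
  . . 0 .
  . . 0 .
  . . 0 .
  . . . .
  . . . .

Final: 0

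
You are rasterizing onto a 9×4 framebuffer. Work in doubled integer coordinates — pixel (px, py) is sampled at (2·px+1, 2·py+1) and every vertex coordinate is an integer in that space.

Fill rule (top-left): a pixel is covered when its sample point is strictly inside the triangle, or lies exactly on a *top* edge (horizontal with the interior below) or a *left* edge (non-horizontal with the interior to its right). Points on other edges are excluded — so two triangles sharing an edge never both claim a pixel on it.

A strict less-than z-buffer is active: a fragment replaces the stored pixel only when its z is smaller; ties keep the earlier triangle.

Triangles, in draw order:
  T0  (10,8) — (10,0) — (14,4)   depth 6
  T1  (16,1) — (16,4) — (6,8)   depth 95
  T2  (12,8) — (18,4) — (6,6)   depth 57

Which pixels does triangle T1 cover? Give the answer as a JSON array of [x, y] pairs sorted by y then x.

T0:
  2·area = 32
  edge (10, 8)→(10, 0): d=(0,-8) top-left  bias=+0
  edge (10, 0)→(14, 4): d=(4,4) right/bottom  bias=-1
  edge (14, 4)→(10, 8): d=(-4,4) right/bottom  bias=-1
    (5,0)@(11, 1): e=[8,0,24] → .  [on edge]
    (8,0)@(17, 1): e=[56,-24,0] → .  [on edge]
    (5,1)@(11, 3): e=[8,8,16] → X
    (6,1)@(13, 3): e=[24,0,8] → .  [on edge]
    (7,1)@(15, 3): e=[40,-8,0] → .  [on edge]
    (5,2)@(11, 5): e=[8,16,8] → X
    (6,2)@(13, 5): e=[24,8,0] → .  [on edge]
    (7,2)@(15, 5): e=[40,0,-8] → .  [on edge]
    (5,3)@(11, 7): e=[8,24,0] → .  [on edge]
    (8,3)@(17, 7): e=[56,0,-24] → .  [on edge]
  covered (2 px):
    . . . . . . . . .
    . . . . . X . . .
    . . . . . X . . .
    . . . . . . . . .
T1:
  2·area = 30
  edge (16, 1)→(16, 4): d=(0,3) right/bottom  bias=-1
  edge (16, 4)→(6, 8): d=(-10,4) right/bottom  bias=-1
  edge (6, 8)→(16, 1): d=(10,-7) top-left  bias=+0
    (7,1)@(15, 3): e=[3,14,13] → X
    (8,1)@(17, 3): e=[-3,6,27] → .
    (5,2)@(11, 5): e=[15,10,5] → X
    (6,2)@(13, 5): e=[9,2,19] → X
    (7,2)@(15, 5): e=[3,-6,33] → .
    (5,3)@(11, 7): e=[15,-10,25] → .
    (6,3)@(13, 7): e=[9,-18,39] → .
  covered (3 px):
    . . . . . . . . .
    . . . . . . . X .
    . . . . . X X . .
    . . . . . . . . .
T2:
  2·area = 36  (B↔C swapped to make it positive)
  edge (12, 8)→(6, 6): d=(-6,-2) top-left  bias=+0
  edge (6, 6)→(18, 4): d=(12,-2) top-left  bias=+0
  edge (18, 4)→(12, 8): d=(-6,4) right/bottom  bias=-1
    (1,2)@(3, 5): e=[0,-18,54] → .  [on edge]
    (6,2)@(13, 5): e=[20,2,14] → X
    (7,2)@(15, 5): e=[24,6,6] → X
    (8,2)@(17, 5): e=[28,10,-2] → .
    (4,3)@(9, 7): e=[0,18,18] → X  [on edge]
    (5,3)@(11, 7): e=[4,22,10] → X
    (7,3)@(15, 7): e=[12,30,-6] → .
  covered (5 px):
    . . . . . . . . .
    . . . . . . . . .
    . . . . . . X X .
    . . . . X X X . .

Final: [[7,1],[5,2],[6,2]]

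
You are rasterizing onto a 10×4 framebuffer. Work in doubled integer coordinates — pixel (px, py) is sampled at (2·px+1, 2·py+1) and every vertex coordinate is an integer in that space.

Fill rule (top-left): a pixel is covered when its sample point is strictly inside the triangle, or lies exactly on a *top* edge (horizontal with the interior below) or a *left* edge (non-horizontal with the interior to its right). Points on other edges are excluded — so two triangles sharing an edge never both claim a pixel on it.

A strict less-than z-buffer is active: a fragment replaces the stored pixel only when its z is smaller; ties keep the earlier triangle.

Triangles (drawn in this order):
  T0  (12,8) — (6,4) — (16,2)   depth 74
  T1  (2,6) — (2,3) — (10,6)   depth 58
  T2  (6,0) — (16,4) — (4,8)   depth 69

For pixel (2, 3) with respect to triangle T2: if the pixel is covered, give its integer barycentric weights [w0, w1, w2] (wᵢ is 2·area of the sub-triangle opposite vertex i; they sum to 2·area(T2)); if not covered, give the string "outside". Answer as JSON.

T0:
  2·area = 52
  edge (12, 8)→(6, 4): d=(-6,-4) top-left  bias=+0
  edge (6, 4)→(16, 2): d=(10,-2) top-left  bias=+0
  edge (16, 2)→(12, 8): d=(-4,6) right/bottom  bias=-1
    (5,1)@(11, 3): e=[26,0,26] → X  [on edge]
    (6,1)@(13, 3): e=[34,4,14] → X
    (7,1)@(15, 3): e=[42,8,2] → X
    (8,1)@(17, 3): e=[50,12,-10] → .
    (0,2)@(1, 5): e=[-26,0,78] → .  [on edge]
    (4,2)@(9, 5): e=[6,16,30] → X
    (7,2)@(15, 5): e=[30,28,-6] → .
    (4,3)@(9, 7): e=[-6,36,22] → .
    (5,3)@(11, 7): e=[2,40,10] → X
    (6,3)@(13, 7): e=[10,44,-2] → .
  covered (7 px):
    . . . . . . . . . .
    . . . . . X X X . .
    . . . . X X X . . .
    . . . . . X . . . .
T1:
  2·area = 24
  edge (2, 6)→(2, 3): d=(0,-3) top-left  bias=+0
  edge (2, 3)→(10, 6): d=(8,3) right/bottom  bias=-1
  edge (10, 6)→(2, 6): d=(-8,0) right/bottom  bias=-1
    (1,2)@(3, 5): e=[3,13,8] → X
    (2,2)@(5, 5): e=[9,7,8] → X
    (3,2)@(7, 5): e=[15,1,8] → X
    (4,2)@(9, 5): e=[21,-5,8] → .
    (1,3)@(3, 7): e=[3,29,-8] → .
    (2,3)@(5, 7): e=[9,23,-8] → .
    (3,3)@(7, 7): e=[15,17,-8] → .
  covered (3 px):
    . . . . . . . . . .
    . . . . . . . . . .
    . X X X . . . . . .
    . . . . . . . . . .
T2:
  2·area = 88
  edge (6, 0)→(16, 4): d=(10,4) right/bottom  bias=-1
  edge (16, 4)→(4, 8): d=(-12,4) right/bottom  bias=-1
  edge (4, 8)→(6, 0): d=(2,-8) top-left  bias=+0
    (3,0)@(7, 1): e=[6,72,10] → X
    (4,0)@(9, 1): e=[-2,64,26] → .
    (3,1)@(7, 3): e=[26,48,14] → X
    (4,1)@(9, 3): e=[18,40,30] → X
    (5,1)@(11, 3): e=[10,32,46] → X
    (6,1)@(13, 3): e=[2,24,62] → X
    (7,1)@(15, 3): e=[-6,16,78] → .
    (9,1)@(19, 3): e=[-22,0,110] → .  [on edge]
    (2,2)@(5, 5): e=[54,32,2] → X
    (6,2)@(13, 5): e=[22,0,66] → .  [on edge]
    (2,3)@(5, 7): e=[74,8,6] → X
    (3,3)@(7, 7): e=[66,0,22] → .  [on edge]
  covered (10 px):
    . . . X . . . . . .
    . . . X X X X . . .
    . . X X X X . . . .
    . . X . . . . . . .

Final: [8,6,74]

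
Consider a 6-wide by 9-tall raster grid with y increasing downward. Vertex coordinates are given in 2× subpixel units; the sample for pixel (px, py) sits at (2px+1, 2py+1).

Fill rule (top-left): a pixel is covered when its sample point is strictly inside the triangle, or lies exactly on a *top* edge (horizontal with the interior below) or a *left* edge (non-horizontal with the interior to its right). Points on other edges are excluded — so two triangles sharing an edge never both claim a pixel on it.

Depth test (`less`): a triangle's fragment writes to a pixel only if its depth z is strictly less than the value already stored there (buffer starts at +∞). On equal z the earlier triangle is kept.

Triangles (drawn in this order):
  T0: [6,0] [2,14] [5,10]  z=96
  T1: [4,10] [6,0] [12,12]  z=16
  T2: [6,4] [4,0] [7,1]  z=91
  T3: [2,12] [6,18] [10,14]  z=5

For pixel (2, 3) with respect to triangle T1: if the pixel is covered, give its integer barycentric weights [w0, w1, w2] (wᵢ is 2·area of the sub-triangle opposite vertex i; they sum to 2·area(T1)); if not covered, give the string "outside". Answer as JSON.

T0:
  2·area = 26  (B↔C swapped to make it positive)
  edge (6, 0)→(5, 10): d=(-1,10) right/bottom  bias=-1
  edge (5, 10)→(2, 14): d=(-3,4) right/bottom  bias=-1
  edge (2, 14)→(6, 0): d=(4,-14) top-left  bias=+0
    (2,2)@(5, 5): e=[5,15,6] → █
    (3,2)@(7, 5): e=[-15,7,34] → ·
    (2,3)@(5, 7): e=[3,9,14] → █
    (3,3)@(7, 7): e=[-17,1,42] → ·
    (2,4)@(5, 9): e=[1,3,22] → █
    (3,4)@(7, 9): e=[-19,-5,50] → ·
    (1,5)@(3, 11): e=[19,5,2] → █
    (2,5)@(5, 11): e=[-1,-3,30] → ·
    (1,6)@(3, 13): e=[17,-1,10] → ·
  covered (4 px):
    · · · · · ·
    · · · · · ·
    · · █ · · ·
    · · █ · · ·
    · · █ · · ·
    · █ · · · ·
    · · · · · ·
    · · · · · ·
    · · · · · ·
T1:
  2·area = 84
  edge (4, 10)→(6, 0): d=(2,-10) top-left  bias=+0
  edge (6, 0)→(12, 12): d=(6,12) right/bottom  bias=-1
  edge (12, 12)→(4, 10): d=(-8,-2) top-left  bias=+0
    (3,1)@(7, 3): e=[16,6,62] → █
    (4,1)@(9, 3): e=[36,-18,66] → ·
    (2,2)@(5, 5): e=[0,42,42] → █  [on edge]
    (4,2)@(9, 5): e=[40,-6,50] → ·
    (2,3)@(5, 7): e=[4,54,26] → █
    (4,3)@(9, 7): e=[44,6,34] → █
    (5,3)@(11, 7): e=[64,-18,38] → ·
    (2,4)@(5, 9): e=[8,66,10] → █
    (5,4)@(11, 9): e=[68,-6,22] → ·
    (2,5)@(5, 11): e=[12,78,-6] → ·
    (3,5)@(7, 11): e=[32,54,-2] → ·
    (4,5)@(9, 11): e=[52,30,2] → █
    (1,7)@(3, 15): e=[0,126,-42] → ·  [on edge]
  covered (11 px):
    · · · · · ·
    · · · █ · ·
    · · █ █ · ·
    · · █ █ █ ·
    · · █ █ █ ·
    · · · · █ █
    · · · · · ·
    · · · · · ·
    · · · · · ·
T2:
  2·area = 10
  edge (6, 4)→(4, 0): d=(-2,-4) top-left  bias=+0
  edge (4, 0)→(7, 1): d=(3,1) right/bottom  bias=-1
  edge (7, 1)→(6, 4): d=(-1,3) right/bottom  bias=-1
    (2,0)@(5, 1): e=[2,2,6] → █
    (3,0)@(7, 1): e=[10,0,0] → ·  [on edge]
    (2,1)@(5, 3): e=[-2,8,4] → ·
    (2,3)@(5, 7): e=[-10,20,0] → ·  [on edge]
    (1,6)@(3, 13): e=[-30,40,0] → ·  [on edge]
  covered (1 px):
    · · █ · · ·
    · · · · · ·
    · · · · · ·
    · · · · · ·
    · · · · · ·
    · · · · · ·
    · · · · · ·
    · · · · · ·
    · · · · · ·
T3:
  2·area = 40  (B↔C swapped to make it positive)
  edge (2, 12)→(10, 14): d=(8,2) right/bottom  bias=-1
  edge (10, 14)→(6, 18): d=(-4,4) right/bottom  bias=-1
  edge (6, 18)→(2, 12): d=(-4,-6) top-left  bias=+0
    (1,6)@(3, 13): e=[6,32,2] → █
    (2,6)@(5, 13): e=[2,24,14] → █
    (3,6)@(7, 13): e=[-2,16,26] → ·
    (5,6)@(11, 13): e=[-10,0,50] → ·  [on edge]
    (1,7)@(3, 15): e=[22,24,-6] → ·
    (2,7)@(5, 15): e=[18,16,6] → █
    (3,7)@(7, 15): e=[14,8,18] → █
    (4,7)@(9, 15): e=[10,0,30] → ·  [on edge]
    (2,8)@(5, 17): e=[34,8,-2] → ·
    (3,8)@(7, 17): e=[30,0,10] → ·  [on edge]
  covered (4 px):
    · · · · · ·
    · · · · · ·
    · · · · · ·
    · · · · · ·
    · · · · · ·
    · · · · · ·
    · █ █ · · ·
    · · █ █ · ·
    · · · · · ·

Result: [54,26,4]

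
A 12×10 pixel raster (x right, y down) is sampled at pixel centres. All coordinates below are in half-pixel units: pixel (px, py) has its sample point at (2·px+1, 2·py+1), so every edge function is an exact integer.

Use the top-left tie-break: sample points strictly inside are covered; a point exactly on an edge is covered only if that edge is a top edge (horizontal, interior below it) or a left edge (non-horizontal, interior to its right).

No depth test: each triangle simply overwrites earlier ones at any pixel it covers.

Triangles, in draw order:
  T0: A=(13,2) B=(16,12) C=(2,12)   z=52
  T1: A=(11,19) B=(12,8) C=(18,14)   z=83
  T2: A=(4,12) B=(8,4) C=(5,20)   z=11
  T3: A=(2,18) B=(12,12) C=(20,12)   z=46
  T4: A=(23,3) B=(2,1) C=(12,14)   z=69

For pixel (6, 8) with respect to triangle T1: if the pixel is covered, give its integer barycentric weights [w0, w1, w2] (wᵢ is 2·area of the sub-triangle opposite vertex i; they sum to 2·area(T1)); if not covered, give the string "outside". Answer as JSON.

T0:
  2·area = 140
  edge (13, 2)→(16, 12): d=(3,10) right/bottom  bias=-1
  edge (16, 12)→(2, 12): d=(-14,0) right/bottom  bias=-1
  edge (2, 12)→(13, 2): d=(11,-10) top-left  bias=+0
    (6,1)@(13, 3): e=[3,126,11] → █
    (7,1)@(15, 3): e=[-17,126,31] → ·
    (5,2)@(11, 5): e=[29,98,13] → █
    (7,2)@(15, 5): e=[-11,98,53] → ·
    (4,3)@(9, 7): e=[55,70,15] → █
    (7,3)@(15, 7): e=[-5,70,75] → ·
    (3,4)@(7, 9): e=[81,42,17] → █
    (7,4)@(15, 9): e=[1,42,97] → █
    (8,4)@(17, 9): e=[-19,42,117] → ·
    (2,5)@(5, 11): e=[107,14,19] → █
    (8,5)@(17, 11): e=[-13,14,139] → ·
    (2,6)@(5, 13): e=[113,-14,41] → ·
  covered (17 px):
    · · · · · · · · · · · ·
    · · · · · · █ · · · · ·
    · · · · · █ █ · · · · ·
    · · · · █ █ █ · · · · ·
    · · · █ █ █ █ █ · · · ·
    · · █ █ █ █ █ █ · · · ·
    · · · · · · · · · · · ·
    · · · · · · · · · · · ·
    · · · · · · · · · · · ·
    · · · · · · · · · · · ·
T1:
  2·area = 72
  edge (11, 19)→(12, 8): d=(1,-11) top-left  bias=+0
  edge (12, 8)→(18, 14): d=(6,6) right/bottom  bias=-1
  edge (18, 14)→(11, 19): d=(-7,5) right/bottom  bias=-1
    (2,0)@(5, 1): e=[-84,0,156] → ·  [on edge]
    (3,1)@(7, 3): e=[-60,0,132] → ·  [on edge]
    (4,2)@(9, 5): e=[-36,0,108] → ·  [on edge]
    (5,3)@(11, 7): e=[-12,0,84] → ·  [on edge]
    (6,4)@(13, 9): e=[12,0,60] → ·  [on edge]
    (6,5)@(13, 11): e=[14,12,46] → █
    (7,5)@(15, 11): e=[36,0,36] → ·  [on edge]
    (6,6)@(13, 13): e=[16,24,32] → █
    (7,6)@(15, 13): e=[38,12,22] → █
    (8,6)@(17, 13): e=[60,0,12] → ·  [on edge]
    (6,7)@(13, 15): e=[18,36,18] → █
    (8,7)@(17, 15): e=[62,12,-2] → ·
    (9,7)@(19, 15): e=[84,0,-12] → ·  [on edge]
    (10,8)@(21, 17): e=[108,0,-36] → ·  [on edge]
    (5,9)@(11, 19): e=[0,72,0] → ·  [on edge]
    (11,9)@(23, 19): e=[132,0,-60] → ·  [on edge]
  covered (6 px):
    · · · · · · · · · · · ·
    · · · · · · · · · · · ·
    · · · · · · · · · · · ·
    · · · · · · · · · · · ·
    · · · · · · · · · · · ·
    · · · · · · █ · · · · ·
    · · · · · · █ █ · · · ·
    · · · · · · █ █ · · · ·
    · · · · · · █ · · · · ·
    · · · · · · · · · · · ·
T2:
  2·area = 40
  edge (4, 12)→(8, 4): d=(4,-8) top-left  bias=+0
  edge (8, 4)→(5, 20): d=(-3,16) right/bottom  bias=-1
  edge (5, 20)→(4, 12): d=(-1,-8) top-left  bias=+0
    (3,3)@(7, 7): e=[4,7,29] → █
    (4,3)@(9, 7): e=[20,-25,45] → ·
    (3,4)@(7, 9): e=[12,1,27] → █
    (4,4)@(9, 9): e=[28,-31,43] → ·
    (2,5)@(5, 11): e=[4,27,9] → █
    (3,5)@(7, 11): e=[20,-5,25] → ·
    (2,6)@(5, 13): e=[12,21,7] → █
    (3,6)@(7, 13): e=[28,-11,23] → ·
    (2,7)@(5, 15): e=[20,15,5] → █
    (3,7)@(7, 15): e=[36,-17,21] → ·
    (2,8)@(5, 17): e=[28,9,3] → █
    (3,8)@(7, 17): e=[44,-23,19] → ·
  covered (7 px):
    · · · · · · · · · · · ·
    · · · · · · · · · · · ·
    · · · · · · · · · · · ·
    · · · █ · · · · · · · ·
    · · · █ · · · · · · · ·
    · · █ · · · · · · · · ·
    · · █ · · · · · · · · ·
    · · █ · · · · · · · · ·
    · · █ · · · · · · · · ·
    · · █ · · · · · · · · ·
T3:
  2·area = 48
  edge (2, 18)→(12, 12): d=(10,-6) top-left  bias=+0
  edge (12, 12)→(20, 12): d=(8,0) top-left  bias=+0
  edge (20, 12)→(2, 18): d=(-18,6) right/bottom  bias=-1
    (8,4)@(17, 9): e=[0,-24,72] → ·  [on edge]
    (11,5)@(23, 11): e=[56,-8,0] → ·  [on edge]
    (5,6)@(11, 13): e=[4,8,36] → █
    (6,6)@(13, 13): e=[16,8,24] → █
    (7,6)@(15, 13): e=[28,8,12] → █
    (8,6)@(17, 13): e=[40,8,0] → ·  [on edge]
    (3,7)@(7, 15): e=[0,24,24] → █  [on edge]
    (4,7)@(9, 15): e=[12,24,12] → █
    (5,7)@(11, 15): e=[24,24,0] → ·  [on edge]
    (6,7)@(13, 15): e=[36,24,-12] → ·
    (7,7)@(15, 15): e=[48,24,-24] → ·
    (2,8)@(5, 17): e=[8,40,0] → ·  [on edge]
  covered (5 px):
    · · · · · · · · · · · ·
    · · · · · · · · · · · ·
    · · · · · · · · · · · ·
    · · · · · · · · · · · ·
    · · · · · · · · · · · ·
    · · · · · · · · · · · ·
    · · · · · █ █ █ · · · ·
    · · · █ █ · · · · · · ·
    · · · · · · · · · · · ·
    · · · · · · · · · · · ·
T4:
  2·area = 253  (B↔C swapped to make it positive)
  edge (23, 3)→(12, 14): d=(-11,11) right/bottom  bias=-1
  edge (12, 14)→(2, 1): d=(-10,-13) top-left  bias=+0
  edge (2, 1)→(23, 3): d=(21,2) right/bottom  bias=-1
    (2,1)@(5, 3): e=[198,19,36] → █
    (3,1)@(7, 3): e=[176,45,32] → █
    (4,1)@(9, 3): e=[154,71,28] → █
    (5,1)@(11, 3): e=[132,97,24] → █
    (6,1)@(13, 3): e=[110,123,20] → █
    (7,1)@(15, 3): e=[88,149,16] → █
    (8,1)@(17, 3): e=[66,175,12] → █
    (9,1)@(19, 3): e=[44,201,8] → █
    (10,1)@(21, 3): e=[22,227,4] → █
    (11,1)@(23, 3): e=[0,253,0] → ·  [on edge]
    (2,2)@(5, 5): e=[176,-1,78] → ·
    (3,2)@(7, 5): e=[154,25,74] → █
    (10,2)@(21, 5): e=[0,207,46] → ·  [on edge]
    (9,3)@(19, 7): e=[0,161,92] → ·  [on edge]
    (8,4)@(17, 9): e=[0,115,138] → ·  [on edge]
    (7,5)@(15, 11): e=[0,69,184] → ·  [on edge]
    (6,6)@(13, 13): e=[0,23,230] → ·  [on edge]
    (5,7)@(11, 15): e=[0,-23,276] → ·  [on edge]
    (4,8)@(9, 17): e=[0,-69,322] → ·  [on edge]
    (3,9)@(7, 19): e=[0,-115,368] → ·  [on edge]
  covered (28 px):
    · · · · · · · · · · · ·
    · · █ █ █ █ █ █ █ █ █ ·
    · · · █ █ █ █ █ █ █ · ·
    · · · █ █ █ █ █ █ · · ·
    · · · · █ █ █ █ · · · ·
    · · · · · █ █ · · · · ·
    · · · · · · · · · · · ·
    · · · · · · · · · · · ·
    · · · · · · · · · · · ·
    · · · · · · · · · · · ·

Result: [48,4,20]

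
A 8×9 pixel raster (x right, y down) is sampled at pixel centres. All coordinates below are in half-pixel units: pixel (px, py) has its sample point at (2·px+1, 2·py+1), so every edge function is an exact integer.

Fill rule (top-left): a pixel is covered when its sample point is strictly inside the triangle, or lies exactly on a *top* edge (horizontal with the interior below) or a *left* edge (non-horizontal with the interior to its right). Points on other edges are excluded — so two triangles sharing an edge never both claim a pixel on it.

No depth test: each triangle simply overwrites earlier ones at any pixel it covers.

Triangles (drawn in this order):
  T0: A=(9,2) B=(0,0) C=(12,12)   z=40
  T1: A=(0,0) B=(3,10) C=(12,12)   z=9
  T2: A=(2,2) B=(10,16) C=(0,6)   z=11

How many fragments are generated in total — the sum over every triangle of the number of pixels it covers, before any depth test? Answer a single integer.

T0:
  2·area = 84  (B↔C swapped to make it positive)
  edge (9, 2)→(12, 12): d=(3,10) right/bottom  bias=-1
  edge (12, 12)→(0, 0): d=(-12,-12) top-left  bias=+0
  edge (0, 0)→(9, 2): d=(9,2) right/bottom  bias=-1
    (0,0)@(1, 1): e=[77,0,7] → X  [on edge]
    (1,0)@(3, 1): e=[57,24,3] → X
    (2,0)@(5, 1): e=[37,48,-1] → .
    (0,1)@(1, 3): e=[83,-24,25] → .
    (1,1)@(3, 3): e=[63,0,21] → X  [on edge]
    (2,1)@(5, 3): e=[43,24,17] → X
    (3,1)@(7, 3): e=[23,48,13] → X
    (4,1)@(9, 3): e=[3,72,9] → X
    (5,1)@(11, 3): e=[-17,96,5] → .
    (1,2)@(3, 5): e=[69,-24,39] → .
    (2,2)@(5, 5): e=[49,0,35] → X  [on edge]
    (5,2)@(11, 5): e=[-11,72,23] → .
    (3,3)@(7, 7): e=[35,0,49] → X  [on edge]
    (4,4)@(9, 9): e=[21,0,63] → X  [on edge]
    (5,5)@(11, 11): e=[7,0,77] → X  [on edge]
    (6,6)@(13, 13): e=[-7,0,91] → .  [on edge]
    (7,7)@(15, 15): e=[-21,0,105] → .  [on edge]
  covered (14 px):
    X X . . . . . .
    . X X X X . . .
    . . X X X . . .
    . . . X X . . .
    . . . . X X . .
    . . . . . X . .
    . . . . . . . .
    . . . . . . . .
    . . . . . . . .
T1:
  2·area = 84  (B↔C swapped to make it positive)
  edge (0, 0)→(12, 12): d=(12,12) right/bottom  bias=-1
  edge (12, 12)→(3, 10): d=(-9,-2) top-left  bias=+0
  edge (3, 10)→(0, 0): d=(-3,-10) top-left  bias=+0
    (0,0)@(1, 1): e=[0,77,7] → .  [on edge]
    (0,1)@(1, 3): e=[24,59,1] → X
    (1,1)@(3, 3): e=[0,63,21] → .  [on edge]
    (0,2)@(1, 5): e=[48,41,-5] → .
    (1,2)@(3, 5): e=[24,45,15] → X
    (2,2)@(5, 5): e=[0,49,35] → .  [on edge]
    (1,3)@(3, 7): e=[48,27,9] → X
    (2,3)@(5, 7): e=[24,31,29] → X
    (3,3)@(7, 7): e=[0,35,49] → .  [on edge]
    (1,4)@(3, 9): e=[72,9,3] → X
    (3,4)@(7, 9): e=[24,17,43] → X
    (4,4)@(9, 9): e=[0,21,63] → .  [on edge]
    (5,5)@(11, 11): e=[0,7,77] → .  [on edge]
    (6,6)@(13, 13): e=[0,-7,91] → .  [on edge]
    (7,7)@(15, 15): e=[0,-21,105] → .  [on edge]
  covered (8 px):
    . . . . . . . .
    X . . . . . . .
    . X . . . . . .
    . X X . . . . .
    . X X X . . . .
    . . . . X . . .
    . . . . . . . .
    . . . . . . . .
    . . . . . . . .
T2:
  2·area = 60
  edge (2, 2)→(10, 16): d=(8,14) right/bottom  bias=-1
  edge (10, 16)→(0, 6): d=(-10,-10) top-left  bias=+0
  edge (0, 6)→(2, 2): d=(2,-4) top-left  bias=+0
    (0,2)@(1, 5): e=[38,20,2] → X
    (1,2)@(3, 5): e=[10,40,10] → X
    (2,2)@(5, 5): e=[-18,60,18] → .
    (0,3)@(1, 7): e=[54,0,6] → X  [on edge]
    (2,3)@(5, 7): e=[-2,40,22] → .
    (0,4)@(1, 9): e=[70,-20,10] → .
    (1,4)@(3, 9): e=[42,0,18] → X  [on edge]
    (2,4)@(5, 9): e=[14,20,26] → X
    (3,4)@(7, 9): e=[-14,40,34] → .
    (1,5)@(3, 11): e=[58,-20,22] → .
    (2,5)@(5, 11): e=[30,0,30] → X  [on edge]
    (3,5)@(7, 11): e=[2,20,38] → X
    (3,6)@(7, 13): e=[18,0,42] → X  [on edge]
    (4,7)@(9, 15): e=[6,0,54] → X  [on edge]
    (5,8)@(11, 17): e=[-6,0,66] → .  [on edge]
  covered (10 px):
    . . . . . . . .
    . . . . . . . .
    X X . . . . . .
    X X . . . . . .
    . X X . . . . .
    . . X X . . . .
    . . . X . . . .
    . . . . X . . .
    . . . . . . . .

Result: 32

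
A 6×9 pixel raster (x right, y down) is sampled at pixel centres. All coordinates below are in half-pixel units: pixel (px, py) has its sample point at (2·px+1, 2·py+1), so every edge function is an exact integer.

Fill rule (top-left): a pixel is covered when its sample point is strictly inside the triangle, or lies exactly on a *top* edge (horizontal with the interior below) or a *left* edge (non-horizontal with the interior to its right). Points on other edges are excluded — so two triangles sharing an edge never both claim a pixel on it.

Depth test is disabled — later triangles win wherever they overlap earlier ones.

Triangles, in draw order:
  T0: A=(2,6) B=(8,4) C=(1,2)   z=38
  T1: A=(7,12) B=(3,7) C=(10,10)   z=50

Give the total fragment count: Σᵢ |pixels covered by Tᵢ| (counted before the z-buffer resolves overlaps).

T0:
  2·area = 26  (B↔C swapped to make it positive)
  edge (2, 6)→(1, 2): d=(-1,-4) top-left  bias=+0
  edge (1, 2)→(8, 4): d=(7,2) right/bottom  bias=-1
  edge (8, 4)→(2, 6): d=(-6,2) right/bottom  bias=-1
    (1,1)@(3, 3): e=[7,3,16] → █
    (2,1)@(5, 3): e=[15,-1,12] → ·
    (5,1)@(11, 3): e=[39,-13,0] → ·  [on edge]
    (1,2)@(3, 5): e=[5,17,4] → █
    (2,2)@(5, 5): e=[13,13,0] → ·  [on edge]
    (1,3)@(3, 7): e=[3,31,-8] → ·
  covered (2 px):
    · · · · · ·
    · █ · · · ·
    · █ · · · ·
    · · · · · ·
    · · · · · ·
    · · · · · ·
    · · · · · ·
    · · · · · ·
    · · · · · ·
T1:
  2·area = 23
  edge (7, 12)→(3, 7): d=(-4,-5) top-left  bias=+0
  edge (3, 7)→(10, 10): d=(7,3) right/bottom  bias=-1
  edge (10, 10)→(7, 12): d=(-3,2) right/bottom  bias=-1
    (1,3)@(3, 7): e=[0,0,23] → ·  [on edge]
    (2,4)@(5, 9): e=[2,8,13] → █
    (3,4)@(7, 9): e=[12,2,9] → █
    (4,4)@(9, 9): e=[22,-4,5] → ·
    (2,5)@(5, 11): e=[-6,22,7] → ·
    (3,5)@(7, 11): e=[4,16,3] → █
    (4,5)@(9, 11): e=[14,10,-1] → ·
    (3,6)@(7, 13): e=[-4,30,-3] → ·
    (5,8)@(11, 17): e=[0,46,-23] → ·  [on edge]
  covered (3 px):
    · · · · · ·
    · · · · · ·
    · · · · · ·
    · · · · · ·
    · · █ █ · ·
    · · · █ · ·
    · · · · · ·
    · · · · · ·
    · · · · · ·

Final: 5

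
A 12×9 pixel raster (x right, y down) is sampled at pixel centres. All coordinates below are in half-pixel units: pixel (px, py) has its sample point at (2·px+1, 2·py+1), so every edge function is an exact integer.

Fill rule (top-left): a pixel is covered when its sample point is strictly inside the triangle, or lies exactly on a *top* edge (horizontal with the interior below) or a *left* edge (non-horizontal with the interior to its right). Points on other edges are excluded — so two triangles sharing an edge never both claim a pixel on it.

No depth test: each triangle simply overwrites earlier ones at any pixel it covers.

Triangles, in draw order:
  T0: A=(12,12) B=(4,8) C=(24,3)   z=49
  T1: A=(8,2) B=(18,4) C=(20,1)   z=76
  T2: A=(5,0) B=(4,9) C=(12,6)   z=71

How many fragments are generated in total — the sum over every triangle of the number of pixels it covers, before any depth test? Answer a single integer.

T0:
  2·area = 120
  edge (12, 12)→(4, 8): d=(-8,-4) top-left  bias=+0
  edge (4, 8)→(24, 3): d=(20,-5) top-left  bias=+0
  edge (24, 3)→(12, 12): d=(-12,9) right/bottom  bias=-1
    (8,2)@(17, 5): e=[76,5,39] → #
    (9,2)@(19, 5): e=[84,15,21] → #
    (10,2)@(21, 5): e=[92,25,3] → #
    (11,2)@(23, 5): e=[100,35,-15] → ·
    (4,3)@(9, 7): e=[28,5,87] → #
    (5,3)@(11, 7): e=[36,15,69] → #
    (6,3)@(13, 7): e=[44,25,51] → #
    (7,3)@(15, 7): e=[52,35,33] → #
    (9,3)@(19, 7): e=[68,55,-3] → ·
    (10,3)@(21, 7): e=[76,65,-21] → ·
    (3,4)@(7, 9): e=[4,35,81] → #
    (8,4)@(17, 9): e=[44,85,-9] → ·
  covered (15 px):
    · · · · · · · · · · · ·
    · · · · · · · · · · · ·
    · · · · · · · · # # # ·
    · · · · # # # # # · · ·
    · · · # # # # # · · · ·
    · · · · · # # · · · · ·
    · · · · · · · · · · · ·
    · · · · · · · · · · · ·
    · · · · · · · · · · · ·
T1:
  2·area = 34  (B↔C swapped to make it positive)
  edge (8, 2)→(20, 1): d=(12,-1) top-left  bias=+0
  edge (20, 1)→(18, 4): d=(-2,3) right/bottom  bias=-1
  edge (18, 4)→(8, 2): d=(-10,-2) top-left  bias=+0
    (1,0)@(3, 1): e=[-17,51,0] → ·  [on edge]
    (6,1)@(13, 3): e=[17,17,0] → #  [on edge]
    (7,1)@(15, 3): e=[19,11,4] → #
    (8,1)@(17, 3): e=[21,5,8] → #
    (9,1)@(19, 3): e=[23,-1,12] → ·
    (6,2)@(13, 5): e=[41,13,-20] → ·
    (7,2)@(15, 5): e=[43,7,-16] → ·
    (8,2)@(17, 5): e=[45,1,-12] → ·
    (11,2)@(23, 5): e=[51,-17,0] → ·  [on edge]
  covered (3 px):
    · · · · · · · · · · · ·
    · · · · · · # # # · · ·
    · · · · · · · · · · · ·
    · · · · · · · · · · · ·
    · · · · · · · · · · · ·
    · · · · · · · · · · · ·
    · · · · · · · · · · · ·
    · · · · · · · · · · · ·
    · · · · · · · · · · · ·
T2:
  2·area = 69  (B↔C swapped to make it positive)
  edge (5, 0)→(12, 6): d=(7,6) right/bottom  bias=-1
  edge (12, 6)→(4, 9): d=(-8,3) right/bottom  bias=-1
  edge (4, 9)→(5, 0): d=(1,-9) top-left  bias=+0
    (2,0)@(5, 1): e=[7,61,1] → #
    (3,0)@(7, 1): e=[-5,55,19] → ·
    (2,1)@(5, 3): e=[21,45,3] → #
    (3,1)@(7, 3): e=[9,39,21] → #
    (4,1)@(9, 3): e=[-3,33,39] → ·
    (2,2)@(5, 5): e=[35,29,5] → #
    (4,2)@(9, 5): e=[11,17,41] → #
    (5,2)@(11, 5): e=[-1,11,59] → ·
    (2,3)@(5, 7): e=[49,13,7] → #
    (5,3)@(11, 7): e=[13,-5,61] → ·
    (2,4)@(5, 9): e=[63,-3,9] → ·
    (3,4)@(7, 9): e=[51,-9,27] → ·
  covered (9 px):
    · · # · · · · · · · · ·
    · · # # · · · · · · · ·
    · · # # # · · · · · · ·
    · · # # # · · · · · · ·
    · · · · · · · · · · · ·
    · · · · · · · · · · · ·
    · · · · · · · · · · · ·
    · · · · · · · · · · · ·
    · · · · · · · · · · · ·

Answer: 27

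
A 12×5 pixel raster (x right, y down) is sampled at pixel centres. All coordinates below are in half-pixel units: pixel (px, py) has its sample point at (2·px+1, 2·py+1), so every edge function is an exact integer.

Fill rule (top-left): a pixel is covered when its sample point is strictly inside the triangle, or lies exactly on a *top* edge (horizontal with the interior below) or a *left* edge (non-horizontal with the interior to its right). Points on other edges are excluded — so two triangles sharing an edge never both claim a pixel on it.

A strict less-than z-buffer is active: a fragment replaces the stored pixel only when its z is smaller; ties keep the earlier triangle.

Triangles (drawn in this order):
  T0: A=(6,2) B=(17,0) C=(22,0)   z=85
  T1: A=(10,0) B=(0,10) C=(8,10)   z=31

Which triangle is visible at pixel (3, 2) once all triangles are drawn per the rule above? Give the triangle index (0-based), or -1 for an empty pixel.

T0:
  2·area = 10
  edge (6, 2)→(17, 0): d=(11,-2) top-left  bias=+0
  edge (17, 0)→(22, 0): d=(5,0) top-left  bias=+0
  edge (22, 0)→(6, 2): d=(-16,2) right/bottom  bias=-1
    (6,0)@(13, 1): e=[3,5,2] → █
    (7,0)@(15, 1): e=[7,5,-2] → ·
    (6,1)@(13, 3): e=[25,15,-30] → ·
  covered (1 px):
    · · · · · · █ · · · · ·
    · · · · · · · · · · · ·
    · · · · · · · · · · · ·
    · · · · · · · · · · · ·
    · · · · · · · · · · · ·
T1:
  2·area = 80  (B↔C swapped to make it positive)
  edge (10, 0)→(8, 10): d=(-2,10) right/bottom  bias=-1
  edge (8, 10)→(0, 10): d=(-8,0) right/bottom  bias=-1
  edge (0, 10)→(10, 0): d=(10,-10) top-left  bias=+0
    (4,0)@(9, 1): e=[8,72,0] → █  [on edge]
    (5,0)@(11, 1): e=[-12,72,20] → ·
    (3,1)@(7, 3): e=[24,56,0] → █  [on edge]
    (5,1)@(11, 3): e=[-16,56,40] → ·
    (2,2)@(5, 5): e=[40,40,0] → █  [on edge]
    (4,2)@(9, 5): e=[0,40,40] → ·  [on edge]
    (1,3)@(3, 7): e=[56,24,0] → █  [on edge]
    (4,3)@(9, 7): e=[-4,24,60] → ·
    (0,4)@(1, 9): e=[72,8,0] → █  [on edge]
    (4,4)@(9, 9): e=[-8,8,80] → ·
  covered (12 px):
    · · · · █ · · · · · · ·
    · · · █ █ · · · · · · ·
    · · █ █ · · · · · · · ·
    · █ █ █ · · · · · · · ·
    █ █ █ █ · · · · · · · ·

Z-buffer (winner per pixel, '.' = empty):
  . . . . 1 . 0 . . . . .
  . . . 1 1 . . . . . . .
  . . 1 1 . . . . . . . .
  . 1 1 1 . . . . . . . .
  1 1 1 1 . . . . . . . .

Final: 1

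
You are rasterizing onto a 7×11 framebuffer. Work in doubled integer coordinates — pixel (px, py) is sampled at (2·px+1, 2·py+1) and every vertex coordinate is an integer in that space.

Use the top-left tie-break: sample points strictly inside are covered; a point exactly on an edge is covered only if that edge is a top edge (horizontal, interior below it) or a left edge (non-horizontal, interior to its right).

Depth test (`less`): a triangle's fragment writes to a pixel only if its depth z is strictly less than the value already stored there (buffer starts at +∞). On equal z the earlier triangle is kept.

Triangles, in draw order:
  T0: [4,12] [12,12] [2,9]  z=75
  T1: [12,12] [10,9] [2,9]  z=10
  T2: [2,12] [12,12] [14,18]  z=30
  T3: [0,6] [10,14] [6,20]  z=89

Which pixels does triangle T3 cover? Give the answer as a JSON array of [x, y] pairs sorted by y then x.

T0:
  2·area = 24  (B↔C swapped to make it positive)
  edge (4, 12)→(2, 9): d=(-2,-3) top-left  bias=+0
  edge (2, 9)→(12, 12): d=(10,3) right/bottom  bias=-1
  edge (12, 12)→(4, 12): d=(-8,0) right/bottom  bias=-1
    (2,5)@(5, 11): e=[5,11,8] → X
    (3,5)@(7, 11): e=[11,5,8] → X
    (4,5)@(9, 11): e=[17,-1,8] → .
    (2,6)@(5, 13): e=[1,31,-8] → .
    (3,6)@(7, 13): e=[7,25,-8] → .
  covered (2 px):
    . . . . . . .
    . . . . . . .
    . . . . . . .
    . . . . . . .
    . . . . . . .
    . . X X . . .
    . . . . . . .
    . . . . . . .
    . . . . . . .
    . . . . . . .
    . . . . . . .
T1:
  2·area = 24  (B↔C swapped to make it positive)
  edge (12, 12)→(2, 9): d=(-10,-3) top-left  bias=+0
  edge (2, 9)→(10, 9): d=(8,0) top-left  bias=+0
  edge (10, 9)→(12, 12): d=(2,3) right/bottom  bias=-1
    (0,4)@(1, 9): e=[-3,0,27] → .  [on edge]
    (1,4)@(3, 9): e=[3,0,21] → X  [on edge]
    (2,4)@(5, 9): e=[9,0,15] → X  [on edge]
    (3,4)@(7, 9): e=[15,0,9] → X  [on edge]
    (4,4)@(9, 9): e=[21,0,3] → X  [on edge]
    (5,4)@(11, 9): e=[27,0,-3] → .  [on edge]
    (6,4)@(13, 9): e=[33,0,-9] → .  [on edge]
    (1,5)@(3, 11): e=[-17,16,25] → .
    (2,5)@(5, 11): e=[-11,16,19] → .
    (3,5)@(7, 11): e=[-5,16,13] → .
    (4,5)@(9, 11): e=[1,16,7] → X
    (5,5)@(11, 11): e=[7,16,1] → X
  covered (6 px):
    . . . . . . .
    . . . . . . .
    . . . . . . .
    . . . . . . .
    . X X X X . .
    . . . . X X .
    . . . . . . .
    . . . . . . .
    . . . . . . .
    . . . . . . .
    . . . . . . .
T2:
  2·area = 60
  edge (2, 12)→(12, 12): d=(10,0) top-left  bias=+0
  edge (12, 12)→(14, 18): d=(2,6) right/bottom  bias=-1
  edge (14, 18)→(2, 12): d=(-12,-6) top-left  bias=+0
    (4,1)@(9, 3): e=[-90,0,150] → .  [on edge]
    (5,4)@(11, 9): e=[-30,0,90] → .  [on edge]
    (2,6)@(5, 13): e=[10,44,6] → X
    (3,6)@(7, 13): e=[10,32,18] → X
    (4,6)@(9, 13): e=[10,20,30] → X
    (5,6)@(11, 13): e=[10,8,42] → X
    (6,6)@(13, 13): e=[10,-4,54] → .
    (2,7)@(5, 15): e=[30,48,-18] → .
    (3,7)@(7, 15): e=[30,36,-6] → .
    (4,7)@(9, 15): e=[30,24,6] → X
    (6,7)@(13, 15): e=[30,0,30] → .  [on edge]
    (4,8)@(9, 17): e=[50,28,-18] → .
  covered (7 px):
    . . . . . . .
    . . . . . . .
    . . . . . . .
    . . . . . . .
    . . . . . . .
    . . . . . . .
    . . X X X X .
    . . . . X X .
    . . . . . . X
    . . . . . . .
    . . . . . . .
T3:
  2·area = 92
  edge (0, 6)→(10, 14): d=(10,8) right/bottom  bias=-1
  edge (10, 14)→(6, 20): d=(-4,6) right/bottom  bias=-1
  edge (6, 20)→(0, 6): d=(-6,-14) top-left  bias=+0
    (0,3)@(1, 7): e=[2,82,8] → X
    (1,3)@(3, 7): e=[-14,70,36] → .
    (0,4)@(1, 9): e=[22,74,-4] → .
    (1,4)@(3, 9): e=[6,62,24] → X
    (2,4)@(5, 9): e=[-10,50,52] → .
    (1,5)@(3, 11): e=[26,54,12] → X
    (2,5)@(5, 11): e=[10,42,40] → X
    (3,5)@(7, 11): e=[-6,30,68] → .
    (1,6)@(3, 13): e=[46,46,0] → X  [on edge]
    (3,6)@(7, 13): e=[14,22,56] → X
    (4,6)@(9, 13): e=[-2,10,84] → .
    (1,7)@(3, 15): e=[66,38,-12] → .
  covered (12 px):
    . . . . . . .
    . . . . . . .
    . . . . . . .
    X . . . . . .
    . X . . . . .
    . X X . . . .
    . X X X . . .
    . . X X X . .
    . . X X . . .
    . . . . . . .
    . . . . . . .

Result: [[0,3],[1,4],[1,5],[2,5],[1,6],[2,6],[3,6],[2,7],[3,7],[4,7],[2,8],[3,8]]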